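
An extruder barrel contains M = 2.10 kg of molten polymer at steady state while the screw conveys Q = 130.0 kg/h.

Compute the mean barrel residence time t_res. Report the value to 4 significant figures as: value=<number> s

Throughput in SI: Q_s = 130.0 kg/h ÷ 3600 s/h = 0.0361111 kg/s
Mean residence time: t_res = M/Q_s = 2.10 kg / 0.0361111 kg/s = 58.1538 s

value=58.15 s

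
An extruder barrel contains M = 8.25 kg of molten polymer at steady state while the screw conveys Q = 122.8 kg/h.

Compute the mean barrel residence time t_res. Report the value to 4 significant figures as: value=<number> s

Q_s = Q / 3600 = 122.8 / 3600 = 0.0341111 kg/s
Mean residence time: t_res = M/Q_s = 8.25 kg / 0.0341111 kg/s = 241.857 s

value=241.9 s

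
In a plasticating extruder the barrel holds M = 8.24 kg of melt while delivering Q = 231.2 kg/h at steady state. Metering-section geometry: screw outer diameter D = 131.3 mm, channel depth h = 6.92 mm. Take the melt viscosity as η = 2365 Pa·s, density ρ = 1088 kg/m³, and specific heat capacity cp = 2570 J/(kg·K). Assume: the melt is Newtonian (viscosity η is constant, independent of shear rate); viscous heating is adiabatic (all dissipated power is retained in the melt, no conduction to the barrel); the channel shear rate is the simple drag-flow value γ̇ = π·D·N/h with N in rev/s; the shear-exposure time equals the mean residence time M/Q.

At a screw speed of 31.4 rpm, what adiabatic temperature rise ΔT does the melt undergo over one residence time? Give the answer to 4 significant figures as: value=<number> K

Throughput in SI: Q_s = 231.2 kg/h ÷ 3600 s/h = 0.0642222 kg/s
t_res = M / Q_s = 8.24 / 0.0642222 = 128.304 s
Geometry in metres: D = 131.3 mm → 0.1313 m, h = 6.92 mm → 0.00692 m; screw speed N = 31.4 rpm = 0.523333 rev/s
γ̇ = π D N / h = (π)(0.1313)(0.523333) / 0.00692 = 31.1951 s⁻¹
ΔT = η·γ̇²·t_res/(ρ·cp) = [2365 × 31.1951² × 128.304] / [1088 × 2570] = 105.605 K

value=105.6 K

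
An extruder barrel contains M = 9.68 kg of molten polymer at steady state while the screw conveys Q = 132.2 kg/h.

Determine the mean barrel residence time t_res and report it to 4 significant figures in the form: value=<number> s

value=263.6 s

Convert throughput: Q = 132.2 kg/h = 132.2/3600 = 0.0367222 kg/s
Mean residence time: t_res = M/Q_s = 9.68 kg / 0.0367222 kg/s = 263.601 s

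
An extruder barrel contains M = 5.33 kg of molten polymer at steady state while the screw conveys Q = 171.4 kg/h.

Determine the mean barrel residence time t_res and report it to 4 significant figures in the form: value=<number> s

value=111.9 s

Q_s = Q / 3600 = 171.4 / 3600 = 0.0476111 kg/s
t_res = M / Q_s = 5.33 / 0.0476111 = 111.949 s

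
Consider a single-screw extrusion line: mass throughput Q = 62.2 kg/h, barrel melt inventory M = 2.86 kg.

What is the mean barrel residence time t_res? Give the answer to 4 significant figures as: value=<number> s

value=165.5 s

Q_s = Q / 3600 = 62.2 / 3600 = 0.0172778 kg/s
t_res = M / Q_s = 2.86 / 0.0172778 = 165.531 s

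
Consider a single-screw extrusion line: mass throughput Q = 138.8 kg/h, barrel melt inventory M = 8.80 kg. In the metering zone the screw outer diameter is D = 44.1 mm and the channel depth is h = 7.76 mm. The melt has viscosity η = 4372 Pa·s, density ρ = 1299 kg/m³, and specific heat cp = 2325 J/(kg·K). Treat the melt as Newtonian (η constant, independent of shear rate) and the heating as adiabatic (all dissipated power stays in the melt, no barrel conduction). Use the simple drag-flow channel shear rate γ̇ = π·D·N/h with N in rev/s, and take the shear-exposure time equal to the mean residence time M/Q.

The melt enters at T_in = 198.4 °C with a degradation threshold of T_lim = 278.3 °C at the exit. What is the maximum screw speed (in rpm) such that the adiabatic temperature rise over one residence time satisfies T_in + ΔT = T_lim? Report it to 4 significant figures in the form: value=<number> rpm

Convert throughput: Q = 138.8 kg/h = 138.8/3600 = 0.0385556 kg/s
t_res = M / Q_s = 8.80 / 0.0385556 = 228.242 s
Convert to metres: D = 0.0441 m, h = 0.00776 m
ΔT_a = T_lim − T_in = 278.3 °C − 198.4 °C = 79.9 K
γ̇_max² = ΔT_a·ρ·cp/(η·t_res) = 79.9·1299·2325/(4372·228.242) = 241.826 s⁻²
γ̇_max = sqrt(241.826) = 15.5508 s⁻¹
N_max = γ̇_max h / (πD) = 15.5508·0.00776/(π·0.0441) = 0.871013 rev/s → ×60 = 52.2608 rpm

value=52.26 rpm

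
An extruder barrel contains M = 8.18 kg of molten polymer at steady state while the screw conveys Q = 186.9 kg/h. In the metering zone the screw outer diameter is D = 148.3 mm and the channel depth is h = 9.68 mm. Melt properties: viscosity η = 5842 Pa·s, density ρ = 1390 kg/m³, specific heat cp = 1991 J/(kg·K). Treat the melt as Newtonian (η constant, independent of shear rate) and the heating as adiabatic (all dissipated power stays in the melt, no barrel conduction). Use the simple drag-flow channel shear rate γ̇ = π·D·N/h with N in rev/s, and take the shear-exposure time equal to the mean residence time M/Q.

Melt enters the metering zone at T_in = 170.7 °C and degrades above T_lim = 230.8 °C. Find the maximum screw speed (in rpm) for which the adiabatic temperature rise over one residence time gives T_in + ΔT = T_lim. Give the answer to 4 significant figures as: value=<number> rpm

value=16.76 rpm

Throughput in SI: Q_s = 186.9 kg/h ÷ 3600 s/h = 0.0519167 kg/s
t_res = M / Q_s = 8.18 / 0.0519167 = 157.56 s
D = 148.3 mm = 0.1483 m;  h = 9.68 mm = 0.00968 m
ΔT_a = T_lim − T_in = 230.8 − 170.7 = 60.1 K
Invert ΔT = ηγ̇²t_res/(ρcp) for γ̇: γ̇_max² = ΔT_a ρ cp / (η t_res) = 60.1·1390·1991 / (5842·157.56) = 180.698 s⁻²
γ̇_max = sqrt(180.698) = 13.4424 s⁻¹
N_max = γ̇_max·h / (π·D) = 13.4424 · 0.00968 / (π · 0.1483) = 0.279293 rev/s = 16.7576 rpm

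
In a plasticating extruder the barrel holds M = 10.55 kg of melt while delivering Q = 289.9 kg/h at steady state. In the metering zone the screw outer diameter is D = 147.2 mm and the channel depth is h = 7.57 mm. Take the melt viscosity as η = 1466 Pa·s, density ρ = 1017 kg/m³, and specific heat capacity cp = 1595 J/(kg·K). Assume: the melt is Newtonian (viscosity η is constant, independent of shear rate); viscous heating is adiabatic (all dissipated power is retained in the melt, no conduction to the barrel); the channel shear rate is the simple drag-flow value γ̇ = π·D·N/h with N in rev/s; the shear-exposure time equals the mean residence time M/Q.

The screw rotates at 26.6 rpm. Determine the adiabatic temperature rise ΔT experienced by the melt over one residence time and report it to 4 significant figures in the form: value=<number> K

Convert throughput: Q = 289.9 kg/h = 289.9/3600 = 0.0805278 kg/s
t_res = M / Q_s = 10.55 ÷ 0.0805278 = 131.011 s
Convert to SI: D = 0.1472 m, h = 0.00757 m, N = 26.6/60 = 0.443333 rev/s
γ̇ = π·D·N / h = π · 0.1472 · 0.443333 / 0.00757 = 27.0827 s⁻¹
ΔT = η·γ̇²·t_res / (ρ·cp) = 1466 · (27.0827)² · 131.011 / (1017 · 1595) = 86.8447 K

value=86.84 K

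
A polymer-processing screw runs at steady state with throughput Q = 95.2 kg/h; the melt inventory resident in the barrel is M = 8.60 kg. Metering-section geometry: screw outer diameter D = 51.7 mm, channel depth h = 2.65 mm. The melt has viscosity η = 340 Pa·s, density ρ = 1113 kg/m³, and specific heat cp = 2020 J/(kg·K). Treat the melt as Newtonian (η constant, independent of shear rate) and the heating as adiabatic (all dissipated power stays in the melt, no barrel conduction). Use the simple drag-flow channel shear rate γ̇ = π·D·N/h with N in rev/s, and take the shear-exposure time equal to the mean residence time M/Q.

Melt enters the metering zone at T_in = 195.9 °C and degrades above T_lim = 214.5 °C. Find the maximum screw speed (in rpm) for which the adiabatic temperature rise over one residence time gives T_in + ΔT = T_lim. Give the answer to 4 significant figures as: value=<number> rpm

Throughput in SI: Q_s = 95.2 kg/h ÷ 3600 s/h = 0.0264444 kg/s
t_res = M / Q_s = 8.60 / 0.0264444 = 325.21 s
D = 51.7 mm = 0.0517 m;  h = 2.65 mm = 0.00265 m
ΔT_a = T_lim − T_in = 214.5 − 195.9 = 18.6 K
Invert ΔT = ηγ̇²t_res/(ρcp) for γ̇: γ̇_max² = ΔT_a ρ cp / (η t_res) = 18.6·1113·2020 / (340·325.21) = 378.196 s⁻²
Take the square root: γ̇_max = √(378.196) = 19.4473 s⁻¹
Solve γ̇ = πDN/h for N: N_max = γ̇_max·h/(π·D) = 19.4473 × 0.00265 / (π × 0.0517) = 0.317295 rev/s = 19.0377 rpm

value=19.04 rpm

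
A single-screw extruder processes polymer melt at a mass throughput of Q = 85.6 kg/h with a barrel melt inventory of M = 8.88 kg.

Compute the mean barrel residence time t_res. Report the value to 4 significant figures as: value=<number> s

value=373.5 s

Throughput in SI: Q_s = 85.6 kg/h ÷ 3600 s/h = 0.0237778 kg/s
t_res = M / Q_s = 8.88 ÷ 0.0237778 = 373.458 s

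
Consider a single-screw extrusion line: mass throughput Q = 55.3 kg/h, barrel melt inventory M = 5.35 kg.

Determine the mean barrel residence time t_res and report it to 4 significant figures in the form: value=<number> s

Q_s = Q / 3600 = 55.3 / 3600 = 0.0153611 kg/s
t_res = M / Q_s = 5.35 / 0.0153611 = 348.282 s

value=348.3 s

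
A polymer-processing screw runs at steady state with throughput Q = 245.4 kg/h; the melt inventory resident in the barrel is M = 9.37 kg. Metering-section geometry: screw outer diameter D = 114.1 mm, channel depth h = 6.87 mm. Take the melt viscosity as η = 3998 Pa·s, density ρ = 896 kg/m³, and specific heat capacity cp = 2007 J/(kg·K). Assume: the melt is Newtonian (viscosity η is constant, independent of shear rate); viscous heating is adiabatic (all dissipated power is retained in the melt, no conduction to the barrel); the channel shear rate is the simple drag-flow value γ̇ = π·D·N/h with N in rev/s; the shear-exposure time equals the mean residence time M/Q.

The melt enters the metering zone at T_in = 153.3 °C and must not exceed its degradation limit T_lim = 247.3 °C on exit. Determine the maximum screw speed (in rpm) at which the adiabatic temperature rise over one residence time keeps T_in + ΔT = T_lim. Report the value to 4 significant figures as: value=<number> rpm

Throughput in SI: Q_s = 245.4 kg/h ÷ 3600 s/h = 0.0681667 kg/s
t_res = M / Q_s = 9.37 / 0.0681667 = 137.457 s
Geometry in SI: D = 114.1 mm → 0.1141 m, h = 6.87 mm → 0.00687 m
Allowable rise: ΔT_a = T_lim − T_in = 247.3 − 153.3 = 94 K
Invert ΔT = ηγ̇²t_res/(ρcp) for γ̇: γ̇_max² = ΔT_a ρ cp / (η t_res) = 94·896·2007 / (3998·137.457) = 307.59 s⁻²
γ̇_max = sqrt(307.59) = 17.5383 s⁻¹
Solve γ̇ = πDN/h for N: N_max = γ̇_max·h/(π·D) = 17.5383 × 0.00687 / (π × 0.1141) = 0.33613 rev/s = 20.1678 rpm

value=20.17 rpm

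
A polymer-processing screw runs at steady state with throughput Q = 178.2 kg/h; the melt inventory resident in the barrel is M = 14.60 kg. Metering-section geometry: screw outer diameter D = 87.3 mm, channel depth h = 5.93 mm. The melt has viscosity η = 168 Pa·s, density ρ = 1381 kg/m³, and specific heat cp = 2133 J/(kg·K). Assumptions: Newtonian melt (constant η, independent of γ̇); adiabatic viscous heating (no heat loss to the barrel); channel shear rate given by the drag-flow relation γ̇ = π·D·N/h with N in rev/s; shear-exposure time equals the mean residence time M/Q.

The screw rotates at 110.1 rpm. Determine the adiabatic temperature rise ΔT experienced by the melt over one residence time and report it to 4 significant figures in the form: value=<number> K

Convert throughput: Q = 178.2 kg/h = 178.2/3600 = 0.0495 kg/s
t_res = M / Q_s = 14.60 / 0.0495 = 294.949 s
Geometry in metres: D = 87.3 mm → 0.0873 m, h = 5.93 mm → 0.00593 m; screw speed N = 110.1 rpm = 1.835 rev/s
Shear rate: γ̇ = πDN/h = π·0.0873·1.835/0.00593 = 84.8683 s⁻¹
ΔT = η·γ̇²·t_res/(ρ·cp) = [168 × 84.8683² × 294.949] / [1381 × 2133] = 121.161 K

value=121.2 K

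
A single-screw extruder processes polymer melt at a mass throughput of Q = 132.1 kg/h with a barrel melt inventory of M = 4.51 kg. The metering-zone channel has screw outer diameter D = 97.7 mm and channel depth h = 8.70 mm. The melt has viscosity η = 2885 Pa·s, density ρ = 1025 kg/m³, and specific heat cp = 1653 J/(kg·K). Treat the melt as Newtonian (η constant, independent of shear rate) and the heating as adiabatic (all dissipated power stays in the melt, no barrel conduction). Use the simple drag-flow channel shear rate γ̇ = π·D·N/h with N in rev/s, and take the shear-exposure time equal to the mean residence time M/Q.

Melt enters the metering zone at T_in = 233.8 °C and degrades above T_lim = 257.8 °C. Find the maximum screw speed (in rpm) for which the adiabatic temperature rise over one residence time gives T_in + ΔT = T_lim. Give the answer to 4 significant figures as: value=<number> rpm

value=18.21 rpm

Convert throughput: Q = 132.1 kg/h = 132.1/3600 = 0.0366944 kg/s
t_res = M / Q_s = 4.51 / 0.0366944 = 122.907 s
Convert to metres: D = 0.0977 m, h = 0.0087 m
ΔT_a = T_lim − T_in = 257.8 °C − 233.8 °C = 24 K
γ̇_max² = ΔT_a·ρ·cp/(η·t_res) = 24·1025·1653/(2885·122.907) = 114.68 s⁻²
γ̇_max = sqrt(114.68) = 10.7089 s⁻¹
N_max = γ̇_max·h / (π·D) = 10.7089 · 0.0087 / (π · 0.0977) = 0.303541 rev/s = 18.2125 rpm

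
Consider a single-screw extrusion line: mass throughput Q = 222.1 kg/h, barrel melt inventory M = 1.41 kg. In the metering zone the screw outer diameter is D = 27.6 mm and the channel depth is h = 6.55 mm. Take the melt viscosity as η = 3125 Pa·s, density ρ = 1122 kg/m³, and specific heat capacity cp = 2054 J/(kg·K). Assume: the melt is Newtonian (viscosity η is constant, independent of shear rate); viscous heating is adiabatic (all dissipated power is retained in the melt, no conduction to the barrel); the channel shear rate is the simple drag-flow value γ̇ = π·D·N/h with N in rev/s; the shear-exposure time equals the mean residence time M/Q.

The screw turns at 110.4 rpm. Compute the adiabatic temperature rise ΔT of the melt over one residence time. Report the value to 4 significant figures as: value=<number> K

value=18.39 K

Convert throughput: Q = 222.1 kg/h = 222.1/3600 = 0.0616944 kg/s
t_res = M / Q_s = 1.41 ÷ 0.0616944 = 22.8546 s
Geometry in metres: D = 27.6 mm → 0.0276 m, h = 6.55 mm → 0.00655 m; screw speed N = 110.4 rpm = 1.84 rev/s
Shear rate: γ̇ = πDN/h = π·0.0276·1.84/0.00655 = 24.3577 s⁻¹
Adiabatic rise: ΔT = η γ̇² t_res / (ρ cp) = 3125·(24.3577)²·22.8546 / (1122·2054) = 18.3866 K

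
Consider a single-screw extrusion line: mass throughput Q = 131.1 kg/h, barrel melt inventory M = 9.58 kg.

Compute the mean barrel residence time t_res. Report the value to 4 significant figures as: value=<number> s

Q_s = Q / 3600 = 131.1 / 3600 = 0.0364167 kg/s
Mean residence time: t_res = M/Q_s = 9.58 kg / 0.0364167 kg/s = 263.066 s

value=263.1 s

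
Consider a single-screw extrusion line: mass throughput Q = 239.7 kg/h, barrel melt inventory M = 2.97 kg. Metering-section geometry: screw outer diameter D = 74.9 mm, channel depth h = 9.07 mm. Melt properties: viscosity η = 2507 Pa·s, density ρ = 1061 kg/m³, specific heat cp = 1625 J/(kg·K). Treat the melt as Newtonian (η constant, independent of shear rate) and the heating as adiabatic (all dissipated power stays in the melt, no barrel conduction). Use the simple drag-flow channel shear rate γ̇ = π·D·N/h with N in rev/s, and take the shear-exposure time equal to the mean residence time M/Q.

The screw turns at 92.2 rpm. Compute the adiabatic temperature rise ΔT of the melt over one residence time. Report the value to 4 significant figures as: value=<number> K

Throughput in SI: Q_s = 239.7 kg/h ÷ 3600 s/h = 0.0665833 kg/s
t_res = M / Q_s = 2.97 / 0.0665833 = 44.6058 s
D = 74.9 mm = 0.0749 m;  h = 9.07 mm = 0.00907 m;  N = 92.2 rpm / 60 = 1.53667 rev/s
γ̇ = π·D·N / h = π · 0.0749 · 1.53667 / 0.00907 = 39.8661 s⁻¹
ΔT = η·γ̇²·t_res/(ρ·cp) = [2507 × 39.8661² × 44.6058] / [1061 × 1625] = 103.082 K

value=103.1 K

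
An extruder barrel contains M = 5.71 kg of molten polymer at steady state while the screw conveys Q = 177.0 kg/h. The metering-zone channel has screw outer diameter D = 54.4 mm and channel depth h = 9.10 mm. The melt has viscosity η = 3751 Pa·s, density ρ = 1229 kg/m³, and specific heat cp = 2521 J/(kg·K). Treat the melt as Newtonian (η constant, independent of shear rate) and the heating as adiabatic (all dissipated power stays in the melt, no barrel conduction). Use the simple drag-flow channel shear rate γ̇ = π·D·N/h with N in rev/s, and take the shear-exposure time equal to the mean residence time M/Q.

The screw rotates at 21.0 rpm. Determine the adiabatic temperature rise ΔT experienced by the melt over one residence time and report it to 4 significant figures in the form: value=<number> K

value=6.075 K

Throughput in SI: Q_s = 177.0 kg/h ÷ 3600 s/h = 0.0491667 kg/s
t_res = M / Q_s = 5.71 ÷ 0.0491667 = 116.136 s
Convert to SI: D = 0.0544 m, h = 0.0091 m, N = 21.0/60 = 0.35 rev/s
γ̇ = π·D·N / h = π · 0.0544 · 0.35 / 0.0091 = 6.57318 s⁻¹
ΔT = η·γ̇²·t_res/(ρ·cp) = [3751 × 6.57318² × 116.136] / [1229 × 2521] = 6.07489 K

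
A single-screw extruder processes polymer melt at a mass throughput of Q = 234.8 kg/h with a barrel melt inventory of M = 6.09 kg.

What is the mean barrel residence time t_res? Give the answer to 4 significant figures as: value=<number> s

Convert throughput: Q = 234.8 kg/h = 234.8/3600 = 0.0652222 kg/s
Mean residence time: t_res = M/Q_s = 6.09 kg / 0.0652222 kg/s = 93.3731 s

value=93.37 s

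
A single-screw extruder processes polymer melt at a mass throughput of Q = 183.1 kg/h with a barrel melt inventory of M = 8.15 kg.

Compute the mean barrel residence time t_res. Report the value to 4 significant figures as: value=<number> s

Convert throughput: Q = 183.1 kg/h = 183.1/3600 = 0.0508611 kg/s
t_res = M / Q_s = 8.15 / 0.0508611 = 160.24 s

value=160.2 s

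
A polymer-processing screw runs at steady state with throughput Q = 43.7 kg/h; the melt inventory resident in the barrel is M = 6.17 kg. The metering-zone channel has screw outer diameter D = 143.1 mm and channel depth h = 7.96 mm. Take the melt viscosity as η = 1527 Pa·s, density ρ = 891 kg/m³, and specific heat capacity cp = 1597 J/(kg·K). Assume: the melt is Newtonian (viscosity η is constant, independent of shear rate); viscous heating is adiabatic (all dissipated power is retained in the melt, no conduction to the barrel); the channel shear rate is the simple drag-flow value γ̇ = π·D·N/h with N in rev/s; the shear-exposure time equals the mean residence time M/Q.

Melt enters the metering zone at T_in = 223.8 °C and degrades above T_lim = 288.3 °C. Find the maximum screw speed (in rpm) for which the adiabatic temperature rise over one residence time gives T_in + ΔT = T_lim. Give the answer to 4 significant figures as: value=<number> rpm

value=11.55 rpm

Q_s = Q / 3600 = 43.7 / 3600 = 0.0121389 kg/s
Mean residence time: t_res = M/Q_s = 6.17 kg / 0.0121389 kg/s = 508.284 s
Convert to metres: D = 0.1431 m, h = 0.00796 m
ΔT_a = T_lim − T_in = 288.3 °C − 223.8 °C = 64.5 K
Invert ΔT = ηγ̇²t_res/(ρcp) for γ̇: γ̇_max² = ΔT_a ρ cp / (η t_res) = 64.5·891·1597 / (1527·508.284) = 118.249 s⁻²
γ̇_max = √118.249 = 10.8742 s⁻¹
N_max = γ̇_max h / (πD) = 10.8742·0.00796/(π·0.1431) = 0.192541 rev/s → ×60 = 11.5524 rpm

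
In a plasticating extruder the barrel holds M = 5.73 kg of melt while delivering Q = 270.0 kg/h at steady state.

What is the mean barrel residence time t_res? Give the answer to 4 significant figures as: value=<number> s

Convert throughput: Q = 270.0 kg/h = 270.0/3600 = 0.075 kg/s
Mean residence time: t_res = M/Q_s = 5.73 kg / 0.075 kg/s = 76.4 s

value=76.40 s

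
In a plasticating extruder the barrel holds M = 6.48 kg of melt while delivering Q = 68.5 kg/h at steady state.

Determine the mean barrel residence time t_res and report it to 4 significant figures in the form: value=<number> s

value=340.6 s

Q_s = Q / 3600 = 68.5 / 3600 = 0.0190278 kg/s
Mean residence time: t_res = M/Q_s = 6.48 kg / 0.0190278 kg/s = 340.555 s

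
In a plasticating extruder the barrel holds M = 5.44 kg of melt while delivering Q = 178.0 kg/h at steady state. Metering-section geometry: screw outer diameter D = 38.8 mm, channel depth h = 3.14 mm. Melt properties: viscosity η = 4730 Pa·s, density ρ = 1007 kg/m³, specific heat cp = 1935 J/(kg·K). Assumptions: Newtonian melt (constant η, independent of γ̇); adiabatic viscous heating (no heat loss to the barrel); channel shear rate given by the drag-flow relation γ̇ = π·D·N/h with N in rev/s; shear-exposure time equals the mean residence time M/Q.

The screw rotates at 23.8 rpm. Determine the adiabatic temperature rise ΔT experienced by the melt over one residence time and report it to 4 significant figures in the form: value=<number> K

value=63.33 K

Q_s = Q / 3600 = 178.0 / 3600 = 0.0494444 kg/s
Mean residence time: t_res = M/Q_s = 5.44 kg / 0.0494444 kg/s = 110.022 s
Geometry in metres: D = 38.8 mm → 0.0388 m, h = 3.14 mm → 0.00314 m; screw speed N = 23.8 rpm = 0.396667 rev/s
γ̇ = π·D·N / h = π · 0.0388 · 0.396667 / 0.00314 = 15.3985 s⁻¹
ΔT = η·γ̇²·t_res/(ρ·cp) = [4730 × 15.3985² × 110.022] / [1007 × 1935] = 63.3268 K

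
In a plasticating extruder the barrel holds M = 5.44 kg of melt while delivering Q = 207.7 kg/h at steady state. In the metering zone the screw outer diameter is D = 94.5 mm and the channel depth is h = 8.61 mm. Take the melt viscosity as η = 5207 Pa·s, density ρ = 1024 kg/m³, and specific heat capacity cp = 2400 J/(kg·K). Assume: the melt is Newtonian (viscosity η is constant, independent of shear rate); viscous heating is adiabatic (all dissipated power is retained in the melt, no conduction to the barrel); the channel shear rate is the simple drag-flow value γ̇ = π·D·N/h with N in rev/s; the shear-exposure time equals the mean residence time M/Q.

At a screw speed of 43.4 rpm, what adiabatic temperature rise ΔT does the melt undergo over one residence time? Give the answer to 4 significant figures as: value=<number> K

value=124.3 K

Throughput in SI: Q_s = 207.7 kg/h ÷ 3600 s/h = 0.0576944 kg/s
t_res = M / Q_s = 5.44 / 0.0576944 = 94.2898 s
Geometry in metres: D = 94.5 mm → 0.0945 m, h = 8.61 mm → 0.00861 m; screw speed N = 43.4 rpm = 0.723333 rev/s
γ̇ = π·D·N / h = π · 0.0945 · 0.723333 / 0.00861 = 24.9412 s⁻¹
ΔT = η·γ̇²·t_res/(ρ·cp) = [5207 × 24.9412² × 94.2898] / [1024 × 2400] = 124.273 K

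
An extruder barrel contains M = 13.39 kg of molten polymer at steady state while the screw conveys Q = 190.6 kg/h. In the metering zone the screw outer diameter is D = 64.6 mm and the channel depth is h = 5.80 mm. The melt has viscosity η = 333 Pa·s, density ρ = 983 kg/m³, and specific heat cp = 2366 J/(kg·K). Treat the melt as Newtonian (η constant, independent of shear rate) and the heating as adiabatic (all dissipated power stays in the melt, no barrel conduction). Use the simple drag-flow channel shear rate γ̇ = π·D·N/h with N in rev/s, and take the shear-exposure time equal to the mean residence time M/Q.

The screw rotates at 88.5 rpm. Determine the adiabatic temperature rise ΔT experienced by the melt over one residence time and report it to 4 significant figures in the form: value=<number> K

Throughput in SI: Q_s = 190.6 kg/h ÷ 3600 s/h = 0.0529444 kg/s
t_res = M / Q_s = 13.39 ÷ 0.0529444 = 252.907 s
Geometry in metres: D = 64.6 mm → 0.0646 m, h = 5.80 mm → 0.0058 m; screw speed N = 88.5 rpm = 1.475 rev/s
γ̇ = π·D·N / h = π · 0.0646 · 1.475 / 0.0058 = 51.6115 s⁻¹
Adiabatic rise: ΔT = η γ̇² t_res / (ρ cp) = 333·(51.6115)²·252.907 / (983·2366) = 96.4559 K

value=96.46 K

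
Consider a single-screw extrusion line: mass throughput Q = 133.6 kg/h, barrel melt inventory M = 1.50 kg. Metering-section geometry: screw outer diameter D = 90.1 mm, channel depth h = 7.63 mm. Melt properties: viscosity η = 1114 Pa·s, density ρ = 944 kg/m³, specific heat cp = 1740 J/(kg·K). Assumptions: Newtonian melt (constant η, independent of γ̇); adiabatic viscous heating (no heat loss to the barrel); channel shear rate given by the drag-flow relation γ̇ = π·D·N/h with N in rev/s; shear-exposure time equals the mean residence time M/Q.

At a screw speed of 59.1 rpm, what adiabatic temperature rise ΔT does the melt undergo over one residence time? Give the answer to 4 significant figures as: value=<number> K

Convert throughput: Q = 133.6 kg/h = 133.6/3600 = 0.0371111 kg/s
t_res = M / Q_s = 1.50 / 0.0371111 = 40.4192 s
Geometry in metres: D = 90.1 mm → 0.0901 m, h = 7.63 mm → 0.00763 m; screw speed N = 59.1 rpm = 0.985 rev/s
γ̇ = π D N / h = (π)(0.0901)(0.985) / 0.00763 = 36.5415 s⁻¹
ΔT = η·γ̇²·t_res / (ρ·cp) = 1114 · (36.5415)² · 40.4192 / (944 · 1740) = 36.6036 K

value=36.60 K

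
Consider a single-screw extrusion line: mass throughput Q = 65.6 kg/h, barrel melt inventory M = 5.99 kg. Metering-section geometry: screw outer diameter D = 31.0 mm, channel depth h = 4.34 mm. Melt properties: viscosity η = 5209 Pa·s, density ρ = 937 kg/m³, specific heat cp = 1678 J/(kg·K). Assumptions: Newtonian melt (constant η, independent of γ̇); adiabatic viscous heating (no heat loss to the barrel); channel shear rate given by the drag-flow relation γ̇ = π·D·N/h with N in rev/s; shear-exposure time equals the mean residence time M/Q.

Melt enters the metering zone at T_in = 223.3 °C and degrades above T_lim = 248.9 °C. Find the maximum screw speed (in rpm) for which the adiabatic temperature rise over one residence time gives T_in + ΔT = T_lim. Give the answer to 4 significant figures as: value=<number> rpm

value=12.96 rpm

Throughput in SI: Q_s = 65.6 kg/h ÷ 3600 s/h = 0.0182222 kg/s
t_res = M / Q_s = 5.99 ÷ 0.0182222 = 328.72 s
Geometry in SI: D = 31.0 mm → 0.031 m, h = 4.34 mm → 0.00434 m
ΔT_a = T_lim − T_in = 248.9 °C − 223.3 °C = 25.6 K
γ̇_max² = ΔT_a·ρ·cp / (η·t_res) = [25.6 × 937 × 1678] / [5209 × 328.72] = 23.5067 s⁻²
Take the square root: γ̇_max = √(23.5067) = 4.84837 s⁻¹
Solve γ̇ = πDN/h for N: N_max = γ̇_max·h/(π·D) = 4.84837 × 0.00434 / (π × 0.031) = 0.21606 rev/s = 12.9636 rpm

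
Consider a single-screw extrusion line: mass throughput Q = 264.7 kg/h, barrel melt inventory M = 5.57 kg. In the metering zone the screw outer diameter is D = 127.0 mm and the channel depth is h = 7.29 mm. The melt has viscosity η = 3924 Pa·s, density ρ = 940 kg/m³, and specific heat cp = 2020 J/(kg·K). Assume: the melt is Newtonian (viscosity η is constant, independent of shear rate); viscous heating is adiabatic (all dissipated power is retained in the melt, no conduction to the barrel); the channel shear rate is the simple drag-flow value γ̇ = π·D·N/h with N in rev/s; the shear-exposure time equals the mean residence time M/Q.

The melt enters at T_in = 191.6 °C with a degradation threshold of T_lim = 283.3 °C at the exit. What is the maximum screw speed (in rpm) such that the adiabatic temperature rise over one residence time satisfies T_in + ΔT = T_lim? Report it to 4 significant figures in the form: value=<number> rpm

value=26.53 rpm

Q_s = Q / 3600 = 264.7 / 3600 = 0.0735278 kg/s
t_res = M / Q_s = 5.57 ÷ 0.0735278 = 75.7537 s
Geometry in SI: D = 127.0 mm → 0.127 m, h = 7.29 mm → 0.00729 m
ΔT_a = T_lim − T_in = 283.3 − 191.6 = 91.7 K
γ̇_max² = ΔT_a·ρ·cp / (η·t_res) = [91.7 × 940 × 2020] / [3924 × 75.7537] = 585.755 s⁻²
γ̇_max = sqrt(585.755) = 24.2024 s⁻¹
N_max = γ̇_max·h / (π·D) = 24.2024 · 0.00729 / (π · 0.127) = 0.442213 rev/s = 26.5328 rpm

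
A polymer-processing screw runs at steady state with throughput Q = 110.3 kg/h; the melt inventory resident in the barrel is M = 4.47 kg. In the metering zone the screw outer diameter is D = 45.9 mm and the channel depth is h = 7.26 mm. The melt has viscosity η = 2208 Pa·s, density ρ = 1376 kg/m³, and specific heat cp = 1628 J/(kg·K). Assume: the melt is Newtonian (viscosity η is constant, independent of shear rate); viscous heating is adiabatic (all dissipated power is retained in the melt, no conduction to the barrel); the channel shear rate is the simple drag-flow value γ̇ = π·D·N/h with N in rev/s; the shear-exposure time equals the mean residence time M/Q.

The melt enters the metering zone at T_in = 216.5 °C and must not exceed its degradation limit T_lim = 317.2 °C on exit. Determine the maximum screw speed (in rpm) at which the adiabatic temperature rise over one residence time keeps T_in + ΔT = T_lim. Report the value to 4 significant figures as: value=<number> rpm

value=79.94 rpm

Convert throughput: Q = 110.3 kg/h = 110.3/3600 = 0.0306389 kg/s
Mean residence time: t_res = M/Q_s = 4.47 kg / 0.0306389 kg/s = 145.893 s
Geometry in SI: D = 45.9 mm → 0.0459 m, h = 7.26 mm → 0.00726 m
ΔT_a = T_lim − T_in = 317.2 − 216.5 = 100.7 K
γ̇_max² = ΔT_a·ρ·cp/(η·t_res) = 100.7·1376·1628/(2208·145.893) = 700.275 s⁻²
γ̇_max = √700.275 = 26.4627 s⁻¹
Solve γ̇ = πDN/h for N: N_max = γ̇_max·h/(π·D) = 26.4627 × 0.00726 / (π × 0.0459) = 1.33232 rev/s = 79.9392 rpm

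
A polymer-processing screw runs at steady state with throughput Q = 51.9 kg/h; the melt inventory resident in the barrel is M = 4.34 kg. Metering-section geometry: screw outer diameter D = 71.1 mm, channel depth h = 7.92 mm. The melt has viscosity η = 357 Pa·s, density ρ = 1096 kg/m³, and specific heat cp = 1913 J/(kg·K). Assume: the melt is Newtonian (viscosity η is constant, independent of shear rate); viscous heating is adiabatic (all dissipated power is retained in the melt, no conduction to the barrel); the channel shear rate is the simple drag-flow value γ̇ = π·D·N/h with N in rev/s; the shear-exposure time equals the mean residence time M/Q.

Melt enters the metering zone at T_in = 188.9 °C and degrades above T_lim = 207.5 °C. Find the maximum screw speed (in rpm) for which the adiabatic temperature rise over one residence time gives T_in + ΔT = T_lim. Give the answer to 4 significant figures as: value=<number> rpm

Throughput in SI: Q_s = 51.9 kg/h ÷ 3600 s/h = 0.0144167 kg/s
Mean residence time: t_res = M/Q_s = 4.34 kg / 0.0144167 kg/s = 301.04 s
D = 71.1 mm = 0.0711 m;  h = 7.92 mm = 0.00792 m
Allowable rise: ΔT_a = T_lim − T_in = 207.5 − 188.9 = 18.6 K
Invert ΔT = ηγ̇²t_res/(ρcp) for γ̇: γ̇_max² = ΔT_a ρ cp / (η t_res) = 18.6·1096·1913 / (357·301.04) = 362.865 s⁻²
Take the square root: γ̇_max = √(362.865) = 19.049 s⁻¹
N_max = γ̇_max h / (πD) = 19.049·0.00792/(π·0.0711) = 0.675427 rev/s → ×60 = 40.5256 rpm

value=40.53 rpm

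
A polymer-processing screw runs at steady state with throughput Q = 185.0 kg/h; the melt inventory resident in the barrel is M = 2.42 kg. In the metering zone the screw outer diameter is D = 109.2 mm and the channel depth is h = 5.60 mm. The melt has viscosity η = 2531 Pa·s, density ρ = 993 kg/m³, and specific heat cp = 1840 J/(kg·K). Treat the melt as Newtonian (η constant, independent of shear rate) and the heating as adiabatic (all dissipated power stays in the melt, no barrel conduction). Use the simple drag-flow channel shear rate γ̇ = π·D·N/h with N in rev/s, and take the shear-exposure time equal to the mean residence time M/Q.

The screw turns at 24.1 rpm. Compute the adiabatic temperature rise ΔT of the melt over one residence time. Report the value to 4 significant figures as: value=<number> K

Q_s = Q / 3600 = 185.0 / 3600 = 0.0513889 kg/s
Mean residence time: t_res = M/Q_s = 2.42 kg / 0.0513889 kg/s = 47.0919 s
Convert to SI: D = 0.1092 m, h = 0.0056 m, N = 24.1/60 = 0.401667 rev/s
Shear rate: γ̇ = πDN/h = π·0.1092·0.401667/0.0056 = 24.6065 s⁻¹
ΔT = η·γ̇²·t_res/(ρ·cp) = [2531 × 24.6065² × 47.0919] / [993 × 1840] = 39.4977 K

value=39.50 K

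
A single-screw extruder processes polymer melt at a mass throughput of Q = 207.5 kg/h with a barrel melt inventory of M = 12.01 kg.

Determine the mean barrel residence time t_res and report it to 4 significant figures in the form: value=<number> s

value=208.4 s

Convert throughput: Q = 207.5 kg/h = 207.5/3600 = 0.0576389 kg/s
Mean residence time: t_res = M/Q_s = 12.01 kg / 0.0576389 kg/s = 208.366 s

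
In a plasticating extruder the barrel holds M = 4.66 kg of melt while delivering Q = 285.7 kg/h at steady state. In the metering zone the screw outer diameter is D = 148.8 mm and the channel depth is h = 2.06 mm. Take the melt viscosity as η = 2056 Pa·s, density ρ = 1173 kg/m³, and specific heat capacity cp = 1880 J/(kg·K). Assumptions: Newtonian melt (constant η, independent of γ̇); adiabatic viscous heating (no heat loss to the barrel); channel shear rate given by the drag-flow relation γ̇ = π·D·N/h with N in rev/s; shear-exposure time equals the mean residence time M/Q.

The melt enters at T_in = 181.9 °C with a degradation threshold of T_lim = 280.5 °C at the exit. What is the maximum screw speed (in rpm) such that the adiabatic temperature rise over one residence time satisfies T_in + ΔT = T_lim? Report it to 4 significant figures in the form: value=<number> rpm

value=11.22 rpm

Convert throughput: Q = 285.7 kg/h = 285.7/3600 = 0.0793611 kg/s
t_res = M / Q_s = 4.66 ÷ 0.0793611 = 58.7189 s
Geometry in SI: D = 148.8 mm → 0.1488 m, h = 2.06 mm → 0.00206 m
ΔT_a = T_lim − T_in = 280.5 °C − 181.9 °C = 98.6 K
Invert ΔT = ηγ̇²t_res/(ρcp) for γ̇: γ̇_max² = ΔT_a ρ cp / (η t_res) = 98.6·1173·1880 / (2056·58.7189) = 1801.07 s⁻²
γ̇_max = sqrt(1801.07) = 42.4391 s⁻¹
N_max = γ̇_max·h / (π·D) = 42.4391 · 0.00206 / (π · 0.1488) = 0.187017 rev/s = 11.221 rpm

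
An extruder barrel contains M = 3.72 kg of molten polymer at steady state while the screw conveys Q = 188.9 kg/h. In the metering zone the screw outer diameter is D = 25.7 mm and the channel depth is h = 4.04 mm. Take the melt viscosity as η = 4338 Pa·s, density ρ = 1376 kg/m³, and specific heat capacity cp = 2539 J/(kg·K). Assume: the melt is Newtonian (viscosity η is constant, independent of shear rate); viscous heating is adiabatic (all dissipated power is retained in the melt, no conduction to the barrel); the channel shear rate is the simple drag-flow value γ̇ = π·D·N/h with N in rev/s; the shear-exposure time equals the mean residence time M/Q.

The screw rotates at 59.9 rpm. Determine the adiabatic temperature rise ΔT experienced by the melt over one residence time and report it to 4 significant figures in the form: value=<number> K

value=35.04 K

Convert throughput: Q = 188.9 kg/h = 188.9/3600 = 0.0524722 kg/s
Mean residence time: t_res = M/Q_s = 3.72 kg / 0.0524722 kg/s = 70.8947 s
Geometry in metres: D = 25.7 mm → 0.0257 m, h = 4.04 mm → 0.00404 m; screw speed N = 59.9 rpm = 0.998333 rev/s
γ̇ = π·D·N / h = π · 0.0257 · 0.998333 / 0.00404 = 19.9516 s⁻¹
Adiabatic rise: ΔT = η γ̇² t_res / (ρ cp) = 4338·(19.9516)²·70.8947 / (1376·2539) = 35.041 K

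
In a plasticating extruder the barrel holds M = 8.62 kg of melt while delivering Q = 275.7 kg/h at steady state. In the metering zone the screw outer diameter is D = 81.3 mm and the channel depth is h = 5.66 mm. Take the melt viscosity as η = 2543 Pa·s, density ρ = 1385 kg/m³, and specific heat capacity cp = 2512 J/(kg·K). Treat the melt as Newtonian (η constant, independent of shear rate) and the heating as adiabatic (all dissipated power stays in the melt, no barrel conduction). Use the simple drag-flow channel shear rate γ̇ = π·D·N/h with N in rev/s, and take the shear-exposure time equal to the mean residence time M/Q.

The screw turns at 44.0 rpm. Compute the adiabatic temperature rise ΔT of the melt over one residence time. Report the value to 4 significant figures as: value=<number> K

value=90.10 K

Q_s = Q / 3600 = 275.7 / 3600 = 0.0765833 kg/s
t_res = M / Q_s = 8.62 / 0.0765833 = 112.557 s
Convert to SI: D = 0.0813 m, h = 0.00566 m, N = 44.0/60 = 0.733333 rev/s
γ̇ = π D N / h = (π)(0.0813)(0.733333) / 0.00566 = 33.0922 s⁻¹
ΔT = η·γ̇²·t_res / (ρ·cp) = 2543 · (33.0922)² · 112.557 / (1385 · 2512) = 90.095 K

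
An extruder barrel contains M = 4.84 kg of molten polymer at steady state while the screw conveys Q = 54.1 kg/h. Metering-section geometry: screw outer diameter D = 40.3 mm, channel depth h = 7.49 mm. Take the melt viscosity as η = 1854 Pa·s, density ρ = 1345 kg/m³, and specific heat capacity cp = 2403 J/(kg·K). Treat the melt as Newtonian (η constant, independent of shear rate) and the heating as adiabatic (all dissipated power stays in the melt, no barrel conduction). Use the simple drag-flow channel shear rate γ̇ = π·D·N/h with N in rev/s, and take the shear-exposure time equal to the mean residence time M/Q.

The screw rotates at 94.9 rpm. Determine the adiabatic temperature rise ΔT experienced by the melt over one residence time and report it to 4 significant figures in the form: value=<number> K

value=132.1 K

Convert throughput: Q = 54.1 kg/h = 54.1/3600 = 0.0150278 kg/s
Mean residence time: t_res = M/Q_s = 4.84 kg / 0.0150278 kg/s = 322.07 s
Convert to SI: D = 0.0403 m, h = 0.00749 m, N = 94.9/60 = 1.58167 rev/s
γ̇ = π·D·N / h = π · 0.0403 · 1.58167 / 0.00749 = 26.7355 s⁻¹
Adiabatic rise: ΔT = η γ̇² t_res / (ρ cp) = 1854·(26.7355)²·322.07 / (1345·2403) = 132.057 K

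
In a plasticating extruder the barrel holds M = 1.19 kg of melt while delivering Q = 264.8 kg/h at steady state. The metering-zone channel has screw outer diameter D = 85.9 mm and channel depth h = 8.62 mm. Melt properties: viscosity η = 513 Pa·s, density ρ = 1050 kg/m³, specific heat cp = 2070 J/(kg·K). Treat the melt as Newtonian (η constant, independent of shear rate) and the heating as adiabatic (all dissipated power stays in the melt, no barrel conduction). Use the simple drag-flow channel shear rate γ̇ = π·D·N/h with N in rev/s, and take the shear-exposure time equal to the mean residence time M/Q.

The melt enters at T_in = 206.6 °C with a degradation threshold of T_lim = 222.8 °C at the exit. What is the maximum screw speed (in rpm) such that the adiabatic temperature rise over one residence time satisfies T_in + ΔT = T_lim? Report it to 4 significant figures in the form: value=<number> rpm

Convert throughput: Q = 264.8 kg/h = 264.8/3600 = 0.0735556 kg/s
t_res = M / Q_s = 1.19 / 0.0735556 = 16.1782 s
Geometry in SI: D = 85.9 mm → 0.0859 m, h = 8.62 mm → 0.00862 m
ΔT_a = T_lim − T_in = 222.8 °C − 206.6 °C = 16.2 K
γ̇_max² = ΔT_a·ρ·cp / (η·t_res) = [16.2 × 1050 × 2070] / [513 × 16.1782] = 4242.54 s⁻²
γ̇_max = sqrt(4242.54) = 65.1348 s⁻¹
Solve γ̇ = πDN/h for N: N_max = γ̇_max·h/(π·D) = 65.1348 × 0.00862 / (π × 0.0859) = 2.08055 rev/s = 124.833 rpm

value=124.8 rpm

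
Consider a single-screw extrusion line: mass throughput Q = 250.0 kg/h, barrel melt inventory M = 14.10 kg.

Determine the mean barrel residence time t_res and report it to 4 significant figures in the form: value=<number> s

value=203.0 s

Q_s = Q / 3600 = 250.0 / 3600 = 0.0694444 kg/s
t_res = M / Q_s = 14.10 / 0.0694444 = 203.04 s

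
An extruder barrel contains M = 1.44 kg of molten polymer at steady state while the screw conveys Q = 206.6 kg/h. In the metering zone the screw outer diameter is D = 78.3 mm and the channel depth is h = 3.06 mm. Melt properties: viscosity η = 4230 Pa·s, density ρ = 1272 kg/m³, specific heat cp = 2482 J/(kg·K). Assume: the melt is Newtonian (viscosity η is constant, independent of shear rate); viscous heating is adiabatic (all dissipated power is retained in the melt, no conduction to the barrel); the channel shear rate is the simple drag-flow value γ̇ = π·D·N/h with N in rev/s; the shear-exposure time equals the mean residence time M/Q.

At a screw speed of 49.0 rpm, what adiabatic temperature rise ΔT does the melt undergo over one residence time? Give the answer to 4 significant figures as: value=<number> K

Throughput in SI: Q_s = 206.6 kg/h ÷ 3600 s/h = 0.0573889 kg/s
t_res = M / Q_s = 1.44 ÷ 0.0573889 = 25.092 s
Convert to SI: D = 0.0783 m, h = 0.00306 m, N = 49.0/60 = 0.816667 rev/s
γ̇ = π D N / h = (π)(0.0783)(0.816667) / 0.00306 = 65.65 s⁻¹
ΔT = η·γ̇²·t_res/(ρ·cp) = [4230 × 65.65² × 25.092] / [1272 × 2482] = 144.896 K

value=144.9 K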